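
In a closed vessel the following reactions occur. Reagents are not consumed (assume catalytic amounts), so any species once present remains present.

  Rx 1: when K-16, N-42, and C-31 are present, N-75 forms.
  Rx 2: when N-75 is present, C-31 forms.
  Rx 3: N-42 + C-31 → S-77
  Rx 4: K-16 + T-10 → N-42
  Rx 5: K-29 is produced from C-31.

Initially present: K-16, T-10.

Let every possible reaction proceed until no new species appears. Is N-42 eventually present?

K-16 and T-10 present → N-42 forms (Rx 4).

Yes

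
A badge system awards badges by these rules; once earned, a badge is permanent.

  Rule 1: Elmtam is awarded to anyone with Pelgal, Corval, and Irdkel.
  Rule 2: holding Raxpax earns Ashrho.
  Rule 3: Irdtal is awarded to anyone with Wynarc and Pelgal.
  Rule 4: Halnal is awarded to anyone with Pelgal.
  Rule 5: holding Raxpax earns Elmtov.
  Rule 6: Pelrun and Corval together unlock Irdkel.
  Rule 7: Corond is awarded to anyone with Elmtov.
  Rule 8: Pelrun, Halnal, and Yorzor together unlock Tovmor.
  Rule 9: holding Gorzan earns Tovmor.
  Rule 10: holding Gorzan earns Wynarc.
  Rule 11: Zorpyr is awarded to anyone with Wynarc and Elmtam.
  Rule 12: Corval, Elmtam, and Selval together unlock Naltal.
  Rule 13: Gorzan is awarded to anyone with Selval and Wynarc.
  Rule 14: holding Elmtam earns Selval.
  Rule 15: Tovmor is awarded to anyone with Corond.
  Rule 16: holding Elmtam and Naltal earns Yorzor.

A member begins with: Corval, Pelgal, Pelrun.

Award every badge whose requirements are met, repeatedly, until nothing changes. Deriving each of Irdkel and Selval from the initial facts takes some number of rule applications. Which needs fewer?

Irdkel: With Pelrun and Corval, Irdkel is earned (Rule 6). [1 rule application]
Selval: With Pelrun and Corval, Irdkel is earned (Rule 6). With Pelgal, Corval, and Irdkel, Elmtam is earned (Rule 1). With Elmtam, Selval is earned (Rule 14). [3 rule applications]
Irdkel needs fewer.

Irdkel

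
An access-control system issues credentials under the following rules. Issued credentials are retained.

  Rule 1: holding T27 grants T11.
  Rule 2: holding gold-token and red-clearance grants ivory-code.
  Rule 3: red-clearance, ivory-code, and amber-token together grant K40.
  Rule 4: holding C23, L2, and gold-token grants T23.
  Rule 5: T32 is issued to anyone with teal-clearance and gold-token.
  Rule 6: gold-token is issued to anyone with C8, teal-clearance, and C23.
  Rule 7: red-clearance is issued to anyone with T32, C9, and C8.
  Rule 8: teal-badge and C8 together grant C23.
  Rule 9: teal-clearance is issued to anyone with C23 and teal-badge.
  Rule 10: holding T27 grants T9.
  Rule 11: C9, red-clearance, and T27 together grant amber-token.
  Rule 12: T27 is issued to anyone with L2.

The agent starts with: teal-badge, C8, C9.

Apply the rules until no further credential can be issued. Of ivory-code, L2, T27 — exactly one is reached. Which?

Holding teal-badge and C8 grants C23 (Rule 8).
Holding C23 and teal-badge grants teal-clearance (Rule 9).
Holding C8, teal-clearance, and C23 grants gold-token (Rule 6).
Holding teal-clearance and gold-token grants T32 (Rule 5).
Holding T32, C9, and C8 grants red-clearance (Rule 7).
Holding gold-token and red-clearance grants ivory-code (Rule 2).
T27 would need L2 (Rule 12), but L2 is never granted. No rule produces L2, and it is not given.

ivory-code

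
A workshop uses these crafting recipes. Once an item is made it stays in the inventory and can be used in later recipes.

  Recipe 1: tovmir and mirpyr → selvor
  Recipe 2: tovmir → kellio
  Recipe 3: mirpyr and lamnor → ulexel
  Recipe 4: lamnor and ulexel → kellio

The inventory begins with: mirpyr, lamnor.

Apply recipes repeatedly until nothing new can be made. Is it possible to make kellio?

Using Recipe 3, mirpyr and lamnor make ulexel.
lamnor and ulexel → kellio (Recipe 4).

Yes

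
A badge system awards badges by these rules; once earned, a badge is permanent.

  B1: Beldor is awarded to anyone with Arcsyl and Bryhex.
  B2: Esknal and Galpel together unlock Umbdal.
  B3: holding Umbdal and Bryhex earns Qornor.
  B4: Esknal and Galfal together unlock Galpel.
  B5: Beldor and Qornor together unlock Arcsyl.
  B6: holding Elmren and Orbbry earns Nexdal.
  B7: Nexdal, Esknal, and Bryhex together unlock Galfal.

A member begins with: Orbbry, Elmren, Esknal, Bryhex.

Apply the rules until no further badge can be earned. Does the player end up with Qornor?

With Elmren and Orbbry, Nexdal is earned (B6).
With Nexdal, Esknal, and Bryhex, Galfal is earned (B7).
With Esknal and Galfal, Galpel is earned (B4).
With Esknal and Galpel, Umbdal is earned (B2).
With Umbdal and Bryhex, Qornor is earned (B3).

Yes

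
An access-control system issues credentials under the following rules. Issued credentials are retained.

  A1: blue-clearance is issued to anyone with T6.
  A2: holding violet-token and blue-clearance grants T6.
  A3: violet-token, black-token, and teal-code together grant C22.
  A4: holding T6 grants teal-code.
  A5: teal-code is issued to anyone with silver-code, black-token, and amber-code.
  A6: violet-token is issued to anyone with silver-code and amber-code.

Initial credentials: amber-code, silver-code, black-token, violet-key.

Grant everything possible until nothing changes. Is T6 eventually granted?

No

T6 would need violet-token and blue-clearance (A2), but blue-clearance is never granted.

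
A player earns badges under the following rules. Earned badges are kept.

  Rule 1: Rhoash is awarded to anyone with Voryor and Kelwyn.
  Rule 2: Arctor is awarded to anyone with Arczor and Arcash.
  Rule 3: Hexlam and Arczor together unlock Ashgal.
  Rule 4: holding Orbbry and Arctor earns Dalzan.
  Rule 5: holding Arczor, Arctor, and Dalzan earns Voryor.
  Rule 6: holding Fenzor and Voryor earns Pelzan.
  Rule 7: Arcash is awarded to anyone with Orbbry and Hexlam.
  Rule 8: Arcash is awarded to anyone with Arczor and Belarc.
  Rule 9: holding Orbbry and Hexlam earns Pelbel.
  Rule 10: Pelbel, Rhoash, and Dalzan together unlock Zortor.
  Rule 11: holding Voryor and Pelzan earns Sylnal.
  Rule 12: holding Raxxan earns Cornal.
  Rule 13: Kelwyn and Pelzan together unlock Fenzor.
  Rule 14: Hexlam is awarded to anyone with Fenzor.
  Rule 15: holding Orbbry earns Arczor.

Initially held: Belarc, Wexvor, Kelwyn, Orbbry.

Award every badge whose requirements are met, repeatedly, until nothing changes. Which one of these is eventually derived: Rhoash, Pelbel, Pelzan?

With Orbbry, Arczor is earned (Rule 15).
With Arczor and Belarc, Arcash is earned (Rule 8).
With Arczor and Arcash, Arctor is earned (Rule 2).
With Orbbry and Arctor, Dalzan is earned (Rule 4).
With Arczor, Arctor, and Dalzan, Voryor is earned (Rule 5).
With Voryor and Kelwyn, Rhoash is earned (Rule 1).
Pelbel would need Orbbry and Hexlam (Rule 9), but Hexlam is never earned. Pelzan would need Fenzor and Voryor (Rule 6), but Fenzor is never earned.

Rhoash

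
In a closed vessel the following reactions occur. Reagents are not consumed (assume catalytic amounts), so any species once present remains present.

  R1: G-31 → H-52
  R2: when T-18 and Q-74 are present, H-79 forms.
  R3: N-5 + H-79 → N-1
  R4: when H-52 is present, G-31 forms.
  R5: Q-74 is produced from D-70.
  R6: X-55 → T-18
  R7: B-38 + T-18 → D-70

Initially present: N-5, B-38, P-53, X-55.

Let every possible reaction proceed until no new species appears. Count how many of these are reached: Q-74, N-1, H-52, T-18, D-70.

X-55 present → T-18 forms (R6).
B-38 and T-18 present → D-70 forms (R7).
D-70 present → Q-74 forms (R5).
T-18 and Q-74 present → H-79 forms (R2).
N-5 and H-79 present → N-1 forms (R3).
Q-74: reached.
N-1: reached.
H-52 would need G-31 (R1), but G-31 never forms.
T-18: reached.
D-70: reached.
Reached: Q-74, N-1, T-18, and D-70 — 4 of the 5.

4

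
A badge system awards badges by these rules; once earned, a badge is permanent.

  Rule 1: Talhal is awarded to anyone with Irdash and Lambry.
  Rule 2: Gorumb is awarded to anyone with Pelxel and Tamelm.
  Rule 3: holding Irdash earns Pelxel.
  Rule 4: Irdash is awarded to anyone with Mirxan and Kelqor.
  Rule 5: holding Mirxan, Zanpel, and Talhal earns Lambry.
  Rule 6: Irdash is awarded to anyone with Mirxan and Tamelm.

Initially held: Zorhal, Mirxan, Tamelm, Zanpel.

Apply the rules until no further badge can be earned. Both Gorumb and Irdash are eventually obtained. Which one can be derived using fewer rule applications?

Irdash: With Mirxan and Tamelm, Irdash is earned (Rule 6). [1 rule application]
Gorumb: With Mirxan and Tamelm, Irdash is earned (Rule 6). With Irdash, Pelxel is earned (Rule 3). With Pelxel and Tamelm, Gorumb is earned (Rule 2). [3 rule applications]
Irdash needs fewer.

Irdash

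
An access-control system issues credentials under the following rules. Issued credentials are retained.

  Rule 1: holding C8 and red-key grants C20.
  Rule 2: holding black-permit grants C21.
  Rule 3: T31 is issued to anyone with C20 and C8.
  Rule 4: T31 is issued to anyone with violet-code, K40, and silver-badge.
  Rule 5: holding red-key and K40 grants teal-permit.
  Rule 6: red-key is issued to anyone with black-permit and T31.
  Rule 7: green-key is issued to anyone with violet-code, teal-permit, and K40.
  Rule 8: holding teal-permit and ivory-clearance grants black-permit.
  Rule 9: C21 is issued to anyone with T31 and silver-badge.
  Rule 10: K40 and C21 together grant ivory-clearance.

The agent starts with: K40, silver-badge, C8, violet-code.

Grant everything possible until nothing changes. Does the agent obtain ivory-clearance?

Yes

Holding violet-code, K40, and silver-badge grants T31 (Rule 4).
Holding T31 and silver-badge grants C21 (Rule 9).
Holding K40 and C21 grants ivory-clearance (Rule 10).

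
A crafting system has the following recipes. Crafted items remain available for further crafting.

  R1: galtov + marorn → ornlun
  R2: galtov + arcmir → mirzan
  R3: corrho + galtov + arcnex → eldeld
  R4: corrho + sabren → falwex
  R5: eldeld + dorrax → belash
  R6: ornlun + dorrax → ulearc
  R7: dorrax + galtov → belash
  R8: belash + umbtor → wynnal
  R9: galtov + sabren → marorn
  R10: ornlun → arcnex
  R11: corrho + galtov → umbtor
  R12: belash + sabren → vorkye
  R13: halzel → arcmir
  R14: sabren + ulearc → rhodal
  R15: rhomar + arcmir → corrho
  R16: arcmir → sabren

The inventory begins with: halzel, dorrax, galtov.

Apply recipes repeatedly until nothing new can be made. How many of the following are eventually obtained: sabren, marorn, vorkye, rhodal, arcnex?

Using R13, halzel makes arcmir.
Using R7, dorrax and galtov make belash.
Using R16, arcmir makes sabren.
galtov + sabren → marorn (R9).
Using R12, belash and sabren make vorkye.
Using R1, galtov and marorn make ornlun.
ornlun + dorrax → ulearc (R6).
Using R10, ornlun makes arcnex.
Using R14, sabren and ulearc make rhodal.
sabren: reached.
marorn: reached.
vorkye: reached.
rhodal: reached.
arcnex: reached.
All 5 are reached.

5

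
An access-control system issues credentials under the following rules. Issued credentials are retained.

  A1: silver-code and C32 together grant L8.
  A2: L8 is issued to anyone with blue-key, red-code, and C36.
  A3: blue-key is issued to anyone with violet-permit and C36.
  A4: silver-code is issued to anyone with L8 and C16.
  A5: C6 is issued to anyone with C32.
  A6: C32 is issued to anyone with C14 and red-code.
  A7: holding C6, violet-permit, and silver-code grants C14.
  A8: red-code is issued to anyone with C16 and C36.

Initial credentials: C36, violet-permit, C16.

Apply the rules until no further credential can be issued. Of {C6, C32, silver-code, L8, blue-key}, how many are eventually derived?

Holding violet-permit and C36 grants blue-key (A3).
Holding C16 and C36 grants red-code (A8).
Holding blue-key, red-code, and C36 grants L8 (A2).
Holding L8 and C16 grants silver-code (A4).
C6 would need C32 (A5), but C32 is never granted.
C32 would need C14 and red-code (A6), but C14 is never granted.
silver-code: reached.
L8: reached.
blue-key: reached.
Reached: silver-code, L8, and blue-key — 3 of the 5.

3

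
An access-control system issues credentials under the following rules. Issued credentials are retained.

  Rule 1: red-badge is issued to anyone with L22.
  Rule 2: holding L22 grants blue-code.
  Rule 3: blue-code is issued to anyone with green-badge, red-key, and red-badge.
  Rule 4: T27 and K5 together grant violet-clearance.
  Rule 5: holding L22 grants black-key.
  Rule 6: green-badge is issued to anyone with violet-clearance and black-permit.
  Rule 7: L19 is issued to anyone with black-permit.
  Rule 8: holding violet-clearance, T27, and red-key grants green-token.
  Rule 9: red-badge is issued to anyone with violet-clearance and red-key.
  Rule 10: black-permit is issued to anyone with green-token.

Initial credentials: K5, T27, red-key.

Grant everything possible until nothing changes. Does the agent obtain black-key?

No

black-key would need L22 (Rule 5), but L22 is never granted.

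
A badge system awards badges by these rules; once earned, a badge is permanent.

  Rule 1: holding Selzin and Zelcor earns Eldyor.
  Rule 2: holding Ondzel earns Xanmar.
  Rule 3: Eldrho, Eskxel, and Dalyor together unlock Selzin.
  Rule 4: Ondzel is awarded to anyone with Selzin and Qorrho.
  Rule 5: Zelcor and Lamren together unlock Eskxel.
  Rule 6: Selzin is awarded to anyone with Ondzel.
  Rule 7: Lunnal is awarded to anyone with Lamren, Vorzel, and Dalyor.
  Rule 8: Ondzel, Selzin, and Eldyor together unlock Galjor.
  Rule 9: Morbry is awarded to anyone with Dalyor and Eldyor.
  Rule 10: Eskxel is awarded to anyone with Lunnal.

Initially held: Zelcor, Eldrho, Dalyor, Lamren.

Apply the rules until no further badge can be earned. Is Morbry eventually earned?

With Zelcor and Lamren, Eskxel is earned (Rule 5).
With Eldrho, Eskxel, and Dalyor, Selzin is earned (Rule 3).
With Selzin and Zelcor, Eldyor is earned (Rule 1).
With Dalyor and Eldyor, Morbry is earned (Rule 9).

Yes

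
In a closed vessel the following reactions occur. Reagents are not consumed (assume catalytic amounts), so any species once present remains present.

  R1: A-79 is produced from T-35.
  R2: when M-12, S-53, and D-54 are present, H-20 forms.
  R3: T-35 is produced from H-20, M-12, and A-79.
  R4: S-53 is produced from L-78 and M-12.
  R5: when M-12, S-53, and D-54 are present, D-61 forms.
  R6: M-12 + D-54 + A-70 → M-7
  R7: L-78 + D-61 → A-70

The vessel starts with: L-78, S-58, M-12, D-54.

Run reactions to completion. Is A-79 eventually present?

No

A-79 would need T-35 (R1), but T-35 never forms.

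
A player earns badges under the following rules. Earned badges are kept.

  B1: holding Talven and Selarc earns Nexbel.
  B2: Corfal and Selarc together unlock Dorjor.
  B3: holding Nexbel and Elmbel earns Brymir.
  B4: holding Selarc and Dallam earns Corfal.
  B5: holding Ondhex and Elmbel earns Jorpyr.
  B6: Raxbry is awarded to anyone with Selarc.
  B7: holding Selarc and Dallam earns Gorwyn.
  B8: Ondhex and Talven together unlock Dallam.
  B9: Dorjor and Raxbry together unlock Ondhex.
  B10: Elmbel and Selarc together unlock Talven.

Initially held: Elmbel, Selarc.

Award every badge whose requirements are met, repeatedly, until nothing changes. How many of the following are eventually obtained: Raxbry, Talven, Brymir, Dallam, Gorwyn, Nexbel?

4

With Elmbel and Selarc, Talven is earned (B10).
With Selarc, Raxbry is earned (B6).
With Talven and Selarc, Nexbel is earned (B1).
With Nexbel and Elmbel, Brymir is earned (B3).
Raxbry: reached.
Talven: reached.
Brymir: reached.
Dallam would need Ondhex and Talven (B8), but Ondhex is never earned.
Gorwyn would need Selarc and Dallam (B7), but Dallam is never earned.
Nexbel: reached.
Reached: Raxbry, Talven, Brymir, and Nexbel — 4 of the 6.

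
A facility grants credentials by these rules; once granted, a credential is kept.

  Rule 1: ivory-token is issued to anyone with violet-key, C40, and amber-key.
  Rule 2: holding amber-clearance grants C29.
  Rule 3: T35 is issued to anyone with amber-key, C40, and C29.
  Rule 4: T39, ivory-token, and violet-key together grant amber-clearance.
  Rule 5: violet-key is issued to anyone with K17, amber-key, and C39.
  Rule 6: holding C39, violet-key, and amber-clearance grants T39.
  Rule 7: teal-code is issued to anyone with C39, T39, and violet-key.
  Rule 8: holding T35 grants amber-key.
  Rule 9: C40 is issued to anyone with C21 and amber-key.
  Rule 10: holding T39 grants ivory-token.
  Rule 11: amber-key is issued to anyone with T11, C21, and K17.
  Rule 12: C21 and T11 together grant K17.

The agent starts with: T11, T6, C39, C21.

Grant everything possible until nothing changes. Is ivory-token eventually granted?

Holding C21 and T11 grants K17 (Rule 12).
Holding T11, C21, and K17 grants amber-key (Rule 11).
Holding K17, amber-key, and C39 grants violet-key (Rule 5).
Holding C21 and amber-key grants C40 (Rule 9).
Holding violet-key, C40, and amber-key grants ivory-token (Rule 1).

Yes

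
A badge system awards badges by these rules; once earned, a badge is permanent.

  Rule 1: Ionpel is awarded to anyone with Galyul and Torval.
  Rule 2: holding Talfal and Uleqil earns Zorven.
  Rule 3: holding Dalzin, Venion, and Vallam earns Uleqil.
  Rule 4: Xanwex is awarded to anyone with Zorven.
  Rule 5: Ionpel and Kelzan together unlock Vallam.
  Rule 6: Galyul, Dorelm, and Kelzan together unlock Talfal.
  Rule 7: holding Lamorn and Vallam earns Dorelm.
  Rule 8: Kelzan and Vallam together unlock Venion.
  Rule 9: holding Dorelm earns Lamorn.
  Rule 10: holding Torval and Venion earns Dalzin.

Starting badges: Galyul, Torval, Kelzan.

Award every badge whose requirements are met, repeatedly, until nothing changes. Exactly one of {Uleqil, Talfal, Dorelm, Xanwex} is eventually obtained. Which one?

With Galyul and Torval, Ionpel is earned (Rule 1).
With Ionpel and Kelzan, Vallam is earned (Rule 5).
With Kelzan and Vallam, Venion is earned (Rule 8).
With Torval and Venion, Dalzin is earned (Rule 10).
With Dalzin, Venion, and Vallam, Uleqil is earned (Rule 3).
Talfal would need Galyul, Dorelm, and Kelzan (Rule 6), but Dorelm is never earned. Xanwex would need Zorven (Rule 4), but Zorven is never earned. Dorelm would need Lamorn and Vallam (Rule 7), but Lamorn is never earned.

Uleqil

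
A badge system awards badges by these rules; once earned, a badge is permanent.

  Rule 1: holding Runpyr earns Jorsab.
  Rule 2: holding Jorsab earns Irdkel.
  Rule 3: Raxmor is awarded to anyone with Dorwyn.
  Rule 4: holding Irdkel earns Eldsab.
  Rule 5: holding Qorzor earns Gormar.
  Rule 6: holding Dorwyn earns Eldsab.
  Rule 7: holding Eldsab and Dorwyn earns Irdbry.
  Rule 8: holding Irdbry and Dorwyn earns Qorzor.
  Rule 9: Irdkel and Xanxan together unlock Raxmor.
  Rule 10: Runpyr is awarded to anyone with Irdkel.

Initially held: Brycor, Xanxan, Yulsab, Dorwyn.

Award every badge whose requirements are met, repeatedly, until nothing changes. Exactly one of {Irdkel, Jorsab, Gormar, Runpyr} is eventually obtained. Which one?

With Dorwyn, Eldsab is earned (Rule 6).
With Eldsab and Dorwyn, Irdbry is earned (Rule 7).
With Irdbry and Dorwyn, Qorzor is earned (Rule 8).
With Qorzor, Gormar is earned (Rule 5).
Jorsab would need Runpyr (Rule 1), but Runpyr is never earned. Runpyr would need Irdkel (Rule 10), but Irdkel is never earned. Irdkel would need Jorsab (Rule 2), but Jorsab is never earned.

Gormar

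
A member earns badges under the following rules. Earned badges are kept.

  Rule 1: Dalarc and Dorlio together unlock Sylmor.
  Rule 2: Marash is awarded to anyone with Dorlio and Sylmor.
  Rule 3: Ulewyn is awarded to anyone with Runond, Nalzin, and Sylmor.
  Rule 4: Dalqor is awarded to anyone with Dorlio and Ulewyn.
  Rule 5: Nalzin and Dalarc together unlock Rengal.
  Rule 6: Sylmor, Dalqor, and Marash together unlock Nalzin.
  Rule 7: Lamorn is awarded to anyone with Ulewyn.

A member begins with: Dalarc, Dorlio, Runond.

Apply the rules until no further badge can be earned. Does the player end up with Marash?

With Dalarc and Dorlio, Sylmor is earned (Rule 1).
With Dorlio and Sylmor, Marash is earned (Rule 2).

Yes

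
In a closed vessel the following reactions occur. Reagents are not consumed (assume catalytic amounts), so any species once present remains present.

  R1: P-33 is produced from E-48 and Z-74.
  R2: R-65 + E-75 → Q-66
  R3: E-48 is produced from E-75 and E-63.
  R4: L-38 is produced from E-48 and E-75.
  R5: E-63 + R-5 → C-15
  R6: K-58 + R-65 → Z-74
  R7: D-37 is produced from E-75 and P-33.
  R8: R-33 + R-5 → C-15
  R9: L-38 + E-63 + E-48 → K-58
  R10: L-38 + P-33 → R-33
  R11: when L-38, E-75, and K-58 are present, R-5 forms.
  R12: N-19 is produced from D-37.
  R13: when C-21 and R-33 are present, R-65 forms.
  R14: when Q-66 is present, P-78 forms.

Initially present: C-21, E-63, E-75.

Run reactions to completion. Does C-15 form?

E-75 and E-63 present → E-48 forms (R3).
E-48 and E-75 present → L-38 forms (R4).
L-38, E-63, and E-48 present → K-58 forms (R9).
L-38, E-75, and K-58 present → R-5 forms (R11).
E-63 and R-5 present → C-15 forms (R5).

Yes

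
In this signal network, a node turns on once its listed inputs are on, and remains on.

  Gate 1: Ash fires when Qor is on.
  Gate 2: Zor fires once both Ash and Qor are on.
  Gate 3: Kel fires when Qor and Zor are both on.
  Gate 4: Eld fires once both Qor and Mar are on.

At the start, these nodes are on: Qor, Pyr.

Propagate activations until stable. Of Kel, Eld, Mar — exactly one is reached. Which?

Kel

Gate 1: Qor on → Ash on.
Gate 2: Ash and Qor on → Zor on.
Qor and Zor are on, so Kel fires (Gate 3).
No rule produces Mar, and it is not given. Eld would need Qor and Mar (Gate 4), but Mar never turns on.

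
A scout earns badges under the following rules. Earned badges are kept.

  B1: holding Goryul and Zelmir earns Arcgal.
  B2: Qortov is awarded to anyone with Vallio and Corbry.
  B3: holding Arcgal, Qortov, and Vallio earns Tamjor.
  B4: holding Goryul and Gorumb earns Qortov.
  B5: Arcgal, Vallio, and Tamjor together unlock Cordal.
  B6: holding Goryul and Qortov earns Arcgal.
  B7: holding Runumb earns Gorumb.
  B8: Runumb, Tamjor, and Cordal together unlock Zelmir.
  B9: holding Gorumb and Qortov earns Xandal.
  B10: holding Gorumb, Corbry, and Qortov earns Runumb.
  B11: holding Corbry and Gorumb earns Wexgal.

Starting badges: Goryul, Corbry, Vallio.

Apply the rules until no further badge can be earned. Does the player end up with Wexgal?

No

Wexgal would need Corbry and Gorumb (B11), but Gorumb is never earned.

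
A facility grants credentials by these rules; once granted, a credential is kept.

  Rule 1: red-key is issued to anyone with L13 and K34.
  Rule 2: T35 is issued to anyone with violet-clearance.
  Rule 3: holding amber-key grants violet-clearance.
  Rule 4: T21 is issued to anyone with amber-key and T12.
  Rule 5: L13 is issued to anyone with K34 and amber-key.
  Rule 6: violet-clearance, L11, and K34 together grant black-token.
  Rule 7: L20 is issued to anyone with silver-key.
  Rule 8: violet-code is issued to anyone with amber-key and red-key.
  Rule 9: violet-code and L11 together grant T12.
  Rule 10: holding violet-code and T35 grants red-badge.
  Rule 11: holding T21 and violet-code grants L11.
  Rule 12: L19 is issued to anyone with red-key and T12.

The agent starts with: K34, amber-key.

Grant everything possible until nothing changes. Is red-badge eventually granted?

Holding K34 and amber-key grants L13 (Rule 5).
Holding amber-key grants violet-clearance (Rule 3).
Holding violet-clearance grants T35 (Rule 2).
Holding L13 and K34 grants red-key (Rule 1).
Holding amber-key and red-key grants violet-code (Rule 8).
Holding violet-code and T35 grants red-badge (Rule 10).

Yes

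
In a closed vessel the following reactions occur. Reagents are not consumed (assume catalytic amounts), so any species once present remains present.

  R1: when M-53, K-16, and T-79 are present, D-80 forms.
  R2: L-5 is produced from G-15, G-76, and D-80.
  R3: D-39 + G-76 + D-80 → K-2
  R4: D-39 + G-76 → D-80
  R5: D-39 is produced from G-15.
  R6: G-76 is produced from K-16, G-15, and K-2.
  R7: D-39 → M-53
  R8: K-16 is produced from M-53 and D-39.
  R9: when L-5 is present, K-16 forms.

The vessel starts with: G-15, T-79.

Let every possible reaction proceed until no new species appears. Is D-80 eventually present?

Yes

G-15 present → D-39 forms (R5).
D-39 present → M-53 forms (R7).
M-53 and D-39 present → K-16 forms (R8).
M-53, K-16, and T-79 present → D-80 forms (R1).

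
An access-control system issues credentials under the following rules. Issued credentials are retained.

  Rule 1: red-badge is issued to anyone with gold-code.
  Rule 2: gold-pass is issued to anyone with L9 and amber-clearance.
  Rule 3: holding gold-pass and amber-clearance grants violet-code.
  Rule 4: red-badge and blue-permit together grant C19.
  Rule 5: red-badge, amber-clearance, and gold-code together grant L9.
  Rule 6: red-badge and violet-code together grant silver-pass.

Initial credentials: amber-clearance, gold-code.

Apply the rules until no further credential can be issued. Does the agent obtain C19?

No

C19 would need red-badge and blue-permit (Rule 4), but blue-permit is never granted.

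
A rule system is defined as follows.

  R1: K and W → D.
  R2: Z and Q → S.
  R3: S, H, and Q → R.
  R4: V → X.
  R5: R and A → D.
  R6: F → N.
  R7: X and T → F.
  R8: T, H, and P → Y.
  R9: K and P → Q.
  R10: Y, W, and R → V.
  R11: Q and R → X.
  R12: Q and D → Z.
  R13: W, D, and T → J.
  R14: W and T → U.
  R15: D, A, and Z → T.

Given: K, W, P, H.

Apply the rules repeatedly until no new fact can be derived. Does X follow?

Yes

From K and W, R1 gives D.
K and P hold, so Q follows (R9).
From Q and D, R12 gives Z.
Z and Q hold, so S follows (R2).
From S, H, and Q, R3 gives R.
Q and R hold, so X follows (R11).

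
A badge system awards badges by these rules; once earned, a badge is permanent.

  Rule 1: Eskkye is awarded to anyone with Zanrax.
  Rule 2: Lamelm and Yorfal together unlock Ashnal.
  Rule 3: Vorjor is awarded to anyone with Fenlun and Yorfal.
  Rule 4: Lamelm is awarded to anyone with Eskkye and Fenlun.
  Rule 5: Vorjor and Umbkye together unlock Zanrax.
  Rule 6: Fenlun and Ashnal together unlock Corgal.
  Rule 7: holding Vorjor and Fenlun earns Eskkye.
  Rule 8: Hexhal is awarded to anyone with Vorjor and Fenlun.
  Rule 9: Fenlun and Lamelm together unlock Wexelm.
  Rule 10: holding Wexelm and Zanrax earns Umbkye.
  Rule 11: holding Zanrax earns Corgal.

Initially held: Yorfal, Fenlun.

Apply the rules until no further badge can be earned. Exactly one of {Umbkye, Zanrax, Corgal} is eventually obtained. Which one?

With Fenlun and Yorfal, Vorjor is earned (Rule 3).
With Vorjor and Fenlun, Eskkye is earned (Rule 7).
With Eskkye and Fenlun, Lamelm is earned (Rule 4).
With Lamelm and Yorfal, Ashnal is earned (Rule 2).
With Fenlun and Ashnal, Corgal is earned (Rule 6).
Zanrax would need Vorjor and Umbkye (Rule 5), but Umbkye is never earned. Umbkye would need Wexelm and Zanrax (Rule 10), but Zanrax is never earned.

Corgal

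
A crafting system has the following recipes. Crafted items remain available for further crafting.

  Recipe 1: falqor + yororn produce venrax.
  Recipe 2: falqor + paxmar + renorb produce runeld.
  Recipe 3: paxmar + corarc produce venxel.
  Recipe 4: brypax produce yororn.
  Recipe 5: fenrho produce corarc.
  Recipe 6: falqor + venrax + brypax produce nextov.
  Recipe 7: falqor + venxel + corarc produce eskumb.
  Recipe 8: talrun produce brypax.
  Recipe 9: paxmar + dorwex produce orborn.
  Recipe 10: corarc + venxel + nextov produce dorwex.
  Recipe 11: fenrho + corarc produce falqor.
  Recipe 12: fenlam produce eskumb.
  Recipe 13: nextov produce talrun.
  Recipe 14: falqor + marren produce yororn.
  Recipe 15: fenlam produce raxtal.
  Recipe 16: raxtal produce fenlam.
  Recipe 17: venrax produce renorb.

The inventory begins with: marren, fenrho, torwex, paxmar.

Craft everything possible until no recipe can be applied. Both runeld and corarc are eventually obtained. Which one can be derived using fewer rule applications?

corarc

corarc: Using Recipe 5, fenrho makes corarc. [1 rule application]
runeld: fenrho → corarc (Recipe 5). Using Recipe 11, fenrho and corarc make falqor. Using Recipe 14, falqor and marren make yororn. falqor + yororn → venrax (Recipe 1). venrax → renorb (Recipe 17). falqor + paxmar + renorb → runeld (Recipe 2). [6 rule applications]
corarc needs fewer.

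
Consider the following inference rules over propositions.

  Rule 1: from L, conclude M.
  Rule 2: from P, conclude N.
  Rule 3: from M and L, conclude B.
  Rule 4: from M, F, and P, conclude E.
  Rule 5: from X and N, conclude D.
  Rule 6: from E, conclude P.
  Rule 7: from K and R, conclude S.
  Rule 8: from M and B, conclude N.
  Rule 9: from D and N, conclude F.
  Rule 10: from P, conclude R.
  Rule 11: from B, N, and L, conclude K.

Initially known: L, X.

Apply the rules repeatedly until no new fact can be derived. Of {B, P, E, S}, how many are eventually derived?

L holds, so M follows (Rule 1).
M and L hold, so B follows (Rule 3).
B: reached.
P would need E (Rule 6), but E is never established.
E would need M, F, and P (Rule 4), but P is never established.
S would need K and R (Rule 7), but R is never established.
Reached: B — 1 of the 4.

1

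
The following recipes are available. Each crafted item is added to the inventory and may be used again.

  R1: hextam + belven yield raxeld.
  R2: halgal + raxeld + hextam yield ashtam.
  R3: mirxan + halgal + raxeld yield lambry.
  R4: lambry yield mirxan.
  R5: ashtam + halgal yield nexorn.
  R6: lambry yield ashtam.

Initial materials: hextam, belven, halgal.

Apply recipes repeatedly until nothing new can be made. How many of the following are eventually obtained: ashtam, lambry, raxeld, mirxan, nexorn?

3

Using R1, hextam and belven make raxeld.
halgal + raxeld + hextam → ashtam (R2).
Using R5, ashtam and halgal make nexorn.
ashtam: reached.
lambry would need mirxan, halgal, and raxeld (R3), but mirxan is never obtained.
raxeld: reached.
mirxan would need lambry (R4), but lambry is never obtained.
nexorn: reached.
Reached: ashtam, raxeld, and nexorn — 3 of the 5.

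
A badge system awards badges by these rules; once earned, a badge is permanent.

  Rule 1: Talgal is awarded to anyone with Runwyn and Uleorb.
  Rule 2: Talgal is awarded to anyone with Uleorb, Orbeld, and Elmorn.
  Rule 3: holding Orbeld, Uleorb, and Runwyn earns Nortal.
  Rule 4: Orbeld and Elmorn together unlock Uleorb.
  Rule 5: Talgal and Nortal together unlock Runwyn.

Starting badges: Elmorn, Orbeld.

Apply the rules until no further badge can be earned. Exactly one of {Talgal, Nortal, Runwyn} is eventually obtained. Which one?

With Orbeld and Elmorn, Uleorb is earned (Rule 4).
With Uleorb, Orbeld, and Elmorn, Talgal is earned (Rule 2).
Runwyn would need Talgal and Nortal (Rule 5), but Nortal is never earned. Nortal would need Orbeld, Uleorb, and Runwyn (Rule 3), but Runwyn is never earned.

Talgal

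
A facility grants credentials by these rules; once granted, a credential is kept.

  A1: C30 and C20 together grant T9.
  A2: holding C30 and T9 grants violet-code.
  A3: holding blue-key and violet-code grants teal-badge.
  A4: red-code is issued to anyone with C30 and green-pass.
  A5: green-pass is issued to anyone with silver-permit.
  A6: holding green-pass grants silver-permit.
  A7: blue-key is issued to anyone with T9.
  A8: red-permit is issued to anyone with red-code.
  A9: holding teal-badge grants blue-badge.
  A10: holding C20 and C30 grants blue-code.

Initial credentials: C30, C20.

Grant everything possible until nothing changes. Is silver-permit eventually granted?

silver-permit would need green-pass (A6), but green-pass is never granted.

No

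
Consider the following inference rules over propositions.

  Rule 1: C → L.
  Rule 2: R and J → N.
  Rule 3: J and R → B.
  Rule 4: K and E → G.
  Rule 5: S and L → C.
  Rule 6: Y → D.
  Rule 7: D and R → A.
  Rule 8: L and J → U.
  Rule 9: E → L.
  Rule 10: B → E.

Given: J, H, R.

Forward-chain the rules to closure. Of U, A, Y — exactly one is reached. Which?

From J and R, Rule 3 gives B.
From B, Rule 10 gives E.
From E, Rule 9 gives L.
L and J hold, so U follows (Rule 8).
A would need D and R (Rule 7), but D is never established. No rule produces Y, and it is not given.

U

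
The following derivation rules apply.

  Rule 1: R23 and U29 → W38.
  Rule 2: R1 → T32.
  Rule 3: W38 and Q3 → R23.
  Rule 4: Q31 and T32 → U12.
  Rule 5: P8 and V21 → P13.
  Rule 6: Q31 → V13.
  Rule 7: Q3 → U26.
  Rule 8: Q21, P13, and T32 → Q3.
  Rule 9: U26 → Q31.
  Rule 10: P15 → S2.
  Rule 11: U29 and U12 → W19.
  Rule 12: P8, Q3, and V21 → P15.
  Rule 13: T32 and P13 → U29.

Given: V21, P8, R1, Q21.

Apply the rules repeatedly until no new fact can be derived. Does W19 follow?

Yes

From P8 and V21, Rule 5 gives P13.
R1 holds, so T32 follows (Rule 2).
T32 and P13 hold, so U29 follows (Rule 13).
Q21, P13, and T32 hold, so Q3 follows (Rule 8).
From Q3, Rule 7 gives U26.
From U26, Rule 9 gives Q31.
From Q31 and T32, Rule 4 gives U12.
From U29 and U12, Rule 11 gives W19.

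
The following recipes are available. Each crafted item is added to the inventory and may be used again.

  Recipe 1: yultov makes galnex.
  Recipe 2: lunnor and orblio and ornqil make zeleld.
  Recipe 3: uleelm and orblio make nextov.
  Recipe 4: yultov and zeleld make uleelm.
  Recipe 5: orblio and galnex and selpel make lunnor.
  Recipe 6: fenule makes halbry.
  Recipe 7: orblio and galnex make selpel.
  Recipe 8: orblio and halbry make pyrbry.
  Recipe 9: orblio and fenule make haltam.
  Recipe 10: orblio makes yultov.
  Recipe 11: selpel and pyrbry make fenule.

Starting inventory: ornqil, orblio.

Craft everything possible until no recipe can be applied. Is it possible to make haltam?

haltam would need orblio and fenule (Recipe 9), but fenule is never obtained.

No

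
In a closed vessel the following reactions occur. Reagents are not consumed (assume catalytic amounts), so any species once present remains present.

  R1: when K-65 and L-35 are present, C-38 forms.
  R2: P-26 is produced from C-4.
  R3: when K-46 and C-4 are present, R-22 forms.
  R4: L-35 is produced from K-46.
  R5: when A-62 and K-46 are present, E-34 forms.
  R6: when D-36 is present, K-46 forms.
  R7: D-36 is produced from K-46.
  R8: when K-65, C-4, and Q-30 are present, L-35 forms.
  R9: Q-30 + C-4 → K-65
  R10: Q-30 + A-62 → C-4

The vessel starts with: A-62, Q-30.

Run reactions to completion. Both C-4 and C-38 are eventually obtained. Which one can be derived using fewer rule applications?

C-4: Q-30 and A-62 present → C-4 forms (R10). [1 rule application]
C-38: Q-30 and A-62 present → C-4 forms (R10). Q-30 and C-4 present → K-65 forms (R9). K-65, C-4, and Q-30 present → L-35 forms (R8). K-65 and L-35 present → C-38 forms (R1). [4 rule applications]
C-4 needs fewer.

C-4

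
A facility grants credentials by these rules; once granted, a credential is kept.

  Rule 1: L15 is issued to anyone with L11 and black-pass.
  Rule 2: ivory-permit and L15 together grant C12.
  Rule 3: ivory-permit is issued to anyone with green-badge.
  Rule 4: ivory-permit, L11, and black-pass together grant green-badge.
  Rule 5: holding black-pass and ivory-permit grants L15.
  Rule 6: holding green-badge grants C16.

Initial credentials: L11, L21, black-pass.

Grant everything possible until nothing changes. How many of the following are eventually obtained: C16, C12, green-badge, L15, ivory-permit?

Holding L11 and black-pass grants L15 (Rule 1).
C16 would need green-badge (Rule 6), but green-badge is never granted.
C12 would need ivory-permit and L15 (Rule 2), but ivory-permit is never granted.
green-badge would need ivory-permit, L11, and black-pass (Rule 4), but ivory-permit is never granted.
L15: reached.
ivory-permit would need green-badge (Rule 3), but green-badge is never granted.
Reached: L15 — 1 of the 5.

1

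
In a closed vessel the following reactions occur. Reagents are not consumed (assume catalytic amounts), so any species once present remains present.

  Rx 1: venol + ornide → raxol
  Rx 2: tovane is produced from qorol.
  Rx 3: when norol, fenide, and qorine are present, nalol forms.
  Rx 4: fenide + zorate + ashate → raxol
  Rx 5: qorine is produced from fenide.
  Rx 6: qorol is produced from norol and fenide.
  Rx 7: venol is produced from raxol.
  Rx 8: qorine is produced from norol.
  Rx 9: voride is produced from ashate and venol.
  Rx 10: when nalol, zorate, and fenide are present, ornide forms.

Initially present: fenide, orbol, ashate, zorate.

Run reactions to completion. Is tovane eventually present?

tovane would need qorol (Rx 2), but qorol never forms.

No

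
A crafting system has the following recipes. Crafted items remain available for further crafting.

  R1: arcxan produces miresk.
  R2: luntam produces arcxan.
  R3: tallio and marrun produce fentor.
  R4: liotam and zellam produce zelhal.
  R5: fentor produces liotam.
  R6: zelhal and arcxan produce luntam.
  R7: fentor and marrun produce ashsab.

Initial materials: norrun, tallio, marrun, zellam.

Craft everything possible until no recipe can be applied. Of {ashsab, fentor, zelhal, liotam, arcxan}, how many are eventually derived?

tallio and marrun → fentor (R3).
Using R5, fentor makes liotam.
Using R7, fentor and marrun make ashsab.
Using R4, liotam and zellam make zelhal.
ashsab: reached.
fentor: reached.
zelhal: reached.
liotam: reached.
arcxan would need luntam (R2), but luntam is never obtained.
Reached: ashsab, fentor, zelhal, and liotam — 4 of the 5.

4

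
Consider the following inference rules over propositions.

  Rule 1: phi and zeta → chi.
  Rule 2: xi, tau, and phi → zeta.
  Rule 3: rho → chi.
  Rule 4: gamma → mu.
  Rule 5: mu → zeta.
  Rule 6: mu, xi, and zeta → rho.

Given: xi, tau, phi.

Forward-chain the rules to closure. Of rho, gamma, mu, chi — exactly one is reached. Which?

chi

xi, tau, and phi hold, so zeta follows (Rule 2).
From phi and zeta, Rule 1 gives chi.
No rule produces gamma, and it is not given. rho would need mu, xi, and zeta (Rule 6), but mu is never established. mu would need gamma (Rule 4), but gamma is never established.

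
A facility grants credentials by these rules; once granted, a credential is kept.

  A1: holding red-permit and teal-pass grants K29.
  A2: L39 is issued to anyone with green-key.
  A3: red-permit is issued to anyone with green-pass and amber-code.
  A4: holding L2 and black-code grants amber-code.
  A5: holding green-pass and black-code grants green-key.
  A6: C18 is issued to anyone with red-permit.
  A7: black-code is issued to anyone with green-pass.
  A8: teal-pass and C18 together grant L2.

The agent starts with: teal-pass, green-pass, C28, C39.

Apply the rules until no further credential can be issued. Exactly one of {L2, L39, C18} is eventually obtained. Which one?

L39

Holding green-pass grants black-code (A7).
Holding green-pass and black-code grants green-key (A5).
Holding green-key grants L39 (A2).
C18 would need red-permit (A6), but red-permit is never granted. L2 would need teal-pass and C18 (A8), but C18 is never granted.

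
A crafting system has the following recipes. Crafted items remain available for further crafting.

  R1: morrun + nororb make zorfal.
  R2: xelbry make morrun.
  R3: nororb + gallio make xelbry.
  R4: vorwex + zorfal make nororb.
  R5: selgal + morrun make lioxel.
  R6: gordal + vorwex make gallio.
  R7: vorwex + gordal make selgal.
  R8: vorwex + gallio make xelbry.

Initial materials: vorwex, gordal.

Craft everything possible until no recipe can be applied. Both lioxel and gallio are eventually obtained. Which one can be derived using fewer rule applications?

gallio

gallio: gordal + vorwex → gallio (R6). [1 rule application]
lioxel: Using R6, gordal and vorwex make gallio. Using R7, vorwex and gordal make selgal. vorwex + gallio → xelbry (R8). Using R2, xelbry makes morrun. Using R5, selgal and morrun make lioxel. [5 rule applications]
gallio needs fewer.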